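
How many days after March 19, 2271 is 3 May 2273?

Mar 19, 2271 → Mar 19, 2272: 366 days (Feb 29, 2272 is in that span).
Mar 19, 2272 → Mar 19, 2273: 365 days.
Mar 19, 2273 → Apr 19, 2273: 31 days (March has 31).
Apr 19, 2273 → May 3, 2273: 14 days.
Total: 776 days.

776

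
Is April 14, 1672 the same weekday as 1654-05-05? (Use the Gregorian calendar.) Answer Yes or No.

From May 5, 1654 to Apr 14, 1672 is 6554 days.
6554 mod 7 = 2, so they are different weekdays.
(May 5, 1654 is a Tuesday; Apr 14, 1672 is a Thursday.)

No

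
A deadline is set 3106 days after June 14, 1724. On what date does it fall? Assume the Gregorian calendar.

+365 (one year) → Jun 14, 1725 (2741 left).
+365 (one year) → Jun 14, 1726 (2376 left).
+365 (one year) → Jun 14, 1727 (2011 left).
+366 (one year; includes Feb 29, 1728) → Jun 14, 1728 (1645 left).
+365 (one year) → Jun 14, 1729 (1280 left).
+365 (one year) → Jun 14, 1730 (915 left).
+365 (one year) → Jun 14, 1731 (550 left).
+366 (one year; includes Feb 29, 1732) → Jun 14, 1732 (184 left).
Jun has 30 days: +17 → Jul 1, 1732 (167 left).
Jul has 31 days: +31 → Aug 1, 1732 (136 left).
Aug has 31 days: +31 → Sep 1, 1732 (105 left).
Sep has 30 days: +30 → Oct 1, 1732 (75 left).
Oct has 31 days: +31 → Nov 1, 1732 (44 left).
Nov has 30 days: +30 → Dec 1, 1732 (14 left).
+14 → Dec 15, 1732.

December 15, 1732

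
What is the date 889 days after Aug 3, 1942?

+365 (one year) → Aug 3, 1943 (524 left).
+366 (one year; includes Feb 29, 1944) → Aug 3, 1944 (158 left).
Aug has 31 days: +29 → Sep 1, 1944 (129 left).
Sep has 30 days: +30 → Oct 1, 1944 (99 left).
Oct has 31 days: +31 → Nov 1, 1944 (68 left).
Nov has 30 days: +30 → Dec 1, 1944 (38 left).
Dec has 31 days: +31 → Jan 1, 1945 (7 left).
+7 → Jan 8, 1945.

January 8, 1945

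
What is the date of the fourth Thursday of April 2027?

April 1, 2027 is a Thursday.
The first Thursday is therefore April 1 (same day).
The fourth Thursday is 1 + 3×7 = April 22.

April 22, 2027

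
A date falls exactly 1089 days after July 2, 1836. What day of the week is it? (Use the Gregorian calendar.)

Wednesday

First find the weekday of Jul 2, 1836. Doomsday rule: the anchor day for the 1800s is Friday. For year 36: 36÷12 = 3 r 0, and 0÷4 = 0, so 3+0+0 = 3.
Friday + 3 ≡ Monday — that's 1836's doomsday.
In July the doomsday date is Jul 11.
Jul 2 is 9 days before Jul 11; 9 mod 7 = 2, so Monday − 2 = Saturday.
1089 mod 7 = 4, so 1089 days after a Saturday is Saturday + 4 = Wednesday.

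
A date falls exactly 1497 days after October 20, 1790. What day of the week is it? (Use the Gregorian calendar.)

Oct 20, 1790 is a Wednesday.
1497 mod 7 = 6, so 1497 days after a Wednesday is Wednesday + 6 = Tuesday.

Tuesday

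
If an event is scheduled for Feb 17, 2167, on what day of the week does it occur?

Tuesday

Doomsday rule: the anchor day for the 2100s is Sunday. For year 67: 67÷12 = 5 r 7, and 7÷4 = 1, so 5+7+1 = 13.
Sunday + 13 ≡ Saturday — that's 2167's doomsday.
In February the doomsday date is Feb 28 (2167 is not a leap year).
Feb 17 is 11 days before Feb 28; 11 mod 7 = 4, so Saturday − 4 = Tuesday.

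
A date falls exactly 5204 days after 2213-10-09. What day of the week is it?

Oct 9, 2213 is a Saturday.
5204 mod 7 = 3, so 5204 days after a Saturday is Saturday + 3 = Tuesday.

Tuesday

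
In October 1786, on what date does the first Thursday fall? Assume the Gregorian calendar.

October 5, 1786

October 1, 1786 is a Sunday.
The first Thursday is therefore October 5 (4 days later).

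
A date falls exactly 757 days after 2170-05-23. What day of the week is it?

Thursday

First find the weekday of May 23, 2170. Doomsday rule: the anchor day for the 2100s is Sunday. For year 70: 70÷12 = 5 r 10, and 10÷4 = 2, so 5+10+2 = 17.
Sunday + 17 ≡ Wednesday — that's 2170's doomsday.
In May the doomsday date is May 9.
May 23 is 14 days after May 9; 14 mod 7 = 0, so Wednesday + 0 = Wednesday.
757 mod 7 = 1, so 757 days after a Wednesday is Wednesday + 1 = Thursday.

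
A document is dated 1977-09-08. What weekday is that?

Doomsday rule: the anchor day for the 1900s is Wednesday. For year 77: 77÷12 = 6 r 5, and 5÷4 = 1, so 6+5+1 = 12.
Wednesday + 12 ≡ Monday — that's 1977's doomsday.
In September the doomsday date is Sep 5.
Sep 8 is 3 days after Sep 5; 3 mod 7 = 3, so Monday + 3 = Thursday.

Thursday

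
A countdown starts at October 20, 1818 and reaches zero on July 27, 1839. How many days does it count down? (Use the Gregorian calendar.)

7585

Oct 20, 1818 → Oct 20, 1819: 365 days.
Oct 20, 1819 → Oct 20, 1820: 366 days (Feb 29, 1820 is in that span).
Oct 20, 1820 → Oct 20, 1821: 365 days.
Oct 20, 1821 → Oct 20, 1822: 365 days.
Oct 20, 1822 → Oct 20, 1823: 365 days.
Oct 20, 1823 → Oct 20, 1824: 366 days (Feb 29, 1824 is in that span).
Oct 20, 1824 → Oct 20, 1825: 365 days.
Oct 20, 1825 → Oct 20, 1826: 365 days.
Oct 20, 1826 → Oct 20, 1827: 365 days.
Oct 20, 1827 → Oct 20, 1828: 366 days (Feb 29, 1828 is in that span).
Oct 20, 1828 → Oct 20, 1829: 365 days.
Oct 20, 1829 → Oct 20, 1830: 365 days.
Oct 20, 1830 → Oct 20, 1831: 365 days.
Oct 20, 1831 → Oct 20, 1832: 366 days (Feb 29, 1832 is in that span).
Oct 20, 1832 → Oct 20, 1833: 365 days.
Oct 20, 1833 → Oct 20, 1834: 365 days.
Oct 20, 1834 → Oct 20, 1835: 365 days.
Oct 20, 1835 → Oct 20, 1836: 366 days (Feb 29, 1836 is in that span).
Oct 20, 1836 → Oct 20, 1837: 365 days.
Oct 20, 1837 → Oct 20, 1838: 365 days.
Oct 20, 1838 → Nov 20, 1838: 31 days (October has 31).
Nov 20, 1838 → Dec 20, 1838: 30 days (November has 30).
Dec 20, 1838 → Jan 20, 1839: 31 days (December has 31).
Jan 20, 1839 → Feb 20, 1839: 31 days (January has 31).
Feb 20, 1839 → Mar 20, 1839: 28 days (February has 28).
Mar 20, 1839 → Apr 20, 1839: 31 days (March has 31).
Apr 20, 1839 → May 20, 1839: 30 days (April has 30).
May 20, 1839 → Jun 20, 1839: 31 days (May has 31).
Jun 20, 1839 → Jul 20, 1839: 30 days (June has 30).
Jul 20, 1839 → Jul 27, 1839: 7 days.
Total: 7585 days.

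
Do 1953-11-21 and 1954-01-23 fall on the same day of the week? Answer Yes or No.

From Nov 21, 1953 to Jan 23, 1954 is 63 days.
63 mod 7 = 0, so they are the same weekday.
(Nov 21, 1953 is a Saturday; Jan 23, 1954 is a Saturday.)

Yes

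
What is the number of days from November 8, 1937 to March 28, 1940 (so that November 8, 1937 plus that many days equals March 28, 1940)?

Nov 8, 1937 → Nov 8, 1938: 365 days.
Nov 8, 1938 → Nov 8, 1939: 365 days.
Nov 8, 1939 → Dec 8, 1939: 30 days (November has 30).
Dec 8, 1939 → Jan 8, 1940: 31 days (December has 31).
Jan 8, 1940 → Feb 8, 1940: 31 days (January has 31).
Feb 8, 1940 → Mar 8, 1940: 29 days (February has 29).
Mar 8, 1940 → Mar 28, 1940: 20 days.
Total: 871 days.

871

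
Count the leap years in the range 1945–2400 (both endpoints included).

Multiples of 4 in [1945,2400]: 114.
Of those, multiples of 100: 5 (not leap unless ÷400).
Multiples of 400: 2.
Leap years = 114 − 5 + 2 = 111.

111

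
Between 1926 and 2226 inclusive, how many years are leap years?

73

Multiples of 4 in [1926,2226]: 75.
Of those, multiples of 100: 3 (not leap unless ÷400).
Multiples of 400: 1.
Leap years = 75 − 3 + 1 = 73.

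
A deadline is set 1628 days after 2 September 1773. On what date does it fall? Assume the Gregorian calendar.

+365 (one year) → Sep 2, 1774 (1263 left).
+365 (one year) → Sep 2, 1775 (898 left).
+366 (one year; includes Feb 29, 1776) → Sep 2, 1776 (532 left).
+365 (one year) → Sep 2, 1777 (167 left).
Sep has 30 days: +29 → Oct 1, 1777 (138 left).
Oct has 31 days: +31 → Nov 1, 1777 (107 left).
Nov has 30 days: +30 → Dec 1, 1777 (77 left).
Dec has 31 days: +31 → Jan 1, 1778 (46 left).
Jan has 31 days: +31 → Feb 1, 1778 (15 left).
+15 → Feb 16, 1778.

February 16, 1778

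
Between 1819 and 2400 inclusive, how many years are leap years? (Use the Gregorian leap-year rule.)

142

Multiples of 4 in [1819,2400]: 146.
Of those, multiples of 100: 6 (not leap unless ÷400).
Multiples of 400: 2.
Leap years = 146 − 6 + 2 = 142.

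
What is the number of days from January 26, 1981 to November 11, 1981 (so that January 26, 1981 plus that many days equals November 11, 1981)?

289

Jan 26, 1981 → Feb 26, 1981: 31 days (January has 31).
Feb 26, 1981 → Mar 26, 1981: 28 days (February has 28).
Mar 26, 1981 → Apr 26, 1981: 31 days (March has 31).
Apr 26, 1981 → May 26, 1981: 30 days (April has 30).
May 26, 1981 → Jun 26, 1981: 31 days (May has 31).
Jun 26, 1981 → Jul 26, 1981: 30 days (June has 30).
Jul 26, 1981 → Aug 26, 1981: 31 days (July has 31).
Aug 26, 1981 → Sep 26, 1981: 31 days (August has 31).
Sep 26, 1981 → Oct 26, 1981: 30 days (September has 30).
Oct 26, 1981 → Nov 11, 1981: 16 days.
Total: 289 days.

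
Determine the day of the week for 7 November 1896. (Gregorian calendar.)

Saturday

Doomsday rule: the anchor day for the 1800s is Friday. For year 96: 96÷12 = 8 r 0, and 0÷4 = 0, so 8+0+0 = 8.
Friday + 8 ≡ Saturday — that's 1896's doomsday.
In November the doomsday date is Nov 7.
Nov 7 is the doomsday itself: Saturday.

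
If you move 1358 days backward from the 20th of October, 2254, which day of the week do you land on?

First find the weekday of Oct 20, 2254. Doomsday rule: the anchor day for the 2200s is Friday. For year 54: 54÷12 = 4 r 6, and 6÷4 = 1, so 4+6+1 = 11.
Friday + 11 ≡ Tuesday — that's 2254's doomsday.
In October the doomsday date is Oct 10.
Oct 20 is 10 days after Oct 10; 10 mod 7 = 3, so Tuesday + 3 = Friday.
1358 mod 7 = 0, so 1358 days before a Friday is Friday − 0 = Friday.

Friday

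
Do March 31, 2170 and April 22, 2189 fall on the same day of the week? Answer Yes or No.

No

From Mar 31, 2170 to Apr 22, 2189 is 6962 days.
6962 mod 7 = 4, so they are different weekdays.
(Mar 31, 2170 is a Saturday; Apr 22, 2189 is a Wednesday.)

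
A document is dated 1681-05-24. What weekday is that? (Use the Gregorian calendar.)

Saturday

Doomsday rule: the anchor day for the 1600s is Tuesday. For year 81: 81÷12 = 6 r 9, and 9÷4 = 2, so 6+9+2 = 17.
Tuesday + 17 ≡ Friday — that's 1681's doomsday.
In May the doomsday date is May 9.
May 24 is 15 days after May 9; 15 mod 7 = 1, so Friday + 1 = Saturday.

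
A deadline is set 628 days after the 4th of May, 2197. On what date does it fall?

January 22, 2199

+365 (one year) → May 4, 2198 (263 left).
May has 31 days: +28 → Jun 1, 2198 (235 left).
Jun has 30 days: +30 → Jul 1, 2198 (205 left).
Jul has 31 days: +31 → Aug 1, 2198 (174 left).
Aug has 31 days: +31 → Sep 1, 2198 (143 left).
Sep has 30 days: +30 → Oct 1, 2198 (113 left).
Oct has 31 days: +31 → Nov 1, 2198 (82 left).
Nov has 30 days: +30 → Dec 1, 2198 (52 left).
Dec has 31 days: +31 → Jan 1, 2199 (21 left).
+21 → Jan 22, 2199.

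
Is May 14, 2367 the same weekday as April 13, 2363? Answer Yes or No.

From Apr 13, 2363 to May 14, 2367 is 1492 days.
1492 mod 7 = 1, so they are different weekdays.
(Apr 13, 2363 is a Saturday; May 14, 2367 is a Sunday.)

No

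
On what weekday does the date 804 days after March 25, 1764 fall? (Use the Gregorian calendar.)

First find the weekday of Mar 25, 1764. Doomsday rule: the anchor day for the 1700s is Sunday. For year 64: 64÷12 = 5 r 4, and 4÷4 = 1, so 5+4+1 = 10.
Sunday + 10 ≡ Wednesday — that's 1764's doomsday.
In March the doomsday date is Mar 14.
Mar 25 is 11 days after Mar 14; 11 mod 7 = 4, so Wednesday + 4 = Sunday.
804 mod 7 = 6, so 804 days after a Sunday is Sunday + 6 = Saturday.

Saturday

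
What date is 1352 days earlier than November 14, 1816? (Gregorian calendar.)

−366 (one year; includes Feb 29, 1816) → Nov 14, 1815 (986 left).
−365 (one year) → Nov 14, 1814 (621 left).
−365 (one year) → Nov 14, 1813 (256 left).
−14 → Oct 31, 1813 (end of Oct, 31 days; 242 left).
−31 → Sep 30, 1813 (end of Sep, 30 days; 211 left).
−30 → Aug 31, 1813 (end of Aug, 31 days; 181 left).
−31 → Jul 31, 1813 (end of Jul, 31 days; 150 left).
−31 → Jun 30, 1813 (end of Jun, 30 days; 119 left).
−30 → May 31, 1813 (end of May, 31 days; 89 left).
−31 → Apr 30, 1813 (end of Apr, 30 days; 58 left).
−30 → Mar 31, 1813 (end of Mar, 31 days; 28 left).
−28 → Mar 3, 1813.

March 3, 1813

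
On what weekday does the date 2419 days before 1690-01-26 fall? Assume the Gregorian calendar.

Sunday

First find the weekday of Jan 26, 1690. Doomsday rule: the anchor day for the 1600s is Tuesday. For year 90: 90÷12 = 7 r 6, and 6÷4 = 1, so 7+6+1 = 14.
Tuesday + 14 ≡ Tuesday — that's 1690's doomsday.
In January the doomsday date is Jan 3 (1690 is not a leap year).
Jan 26 is 23 days after Jan 3; 23 mod 7 = 2, so Tuesday + 2 = Thursday.
2419 mod 7 = 4, so 2419 days before a Thursday is Thursday − 4 = Sunday.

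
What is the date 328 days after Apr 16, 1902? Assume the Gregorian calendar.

Apr has 30 days: +15 → May 1, 1902 (313 left).
May has 31 days: +31 → Jun 1, 1902 (282 left).
Jun has 30 days: +30 → Jul 1, 1902 (252 left).
Jul has 31 days: +31 → Aug 1, 1902 (221 left).
Aug has 31 days: +31 → Sep 1, 1902 (190 left).
Sep has 30 days: +30 → Oct 1, 1902 (160 left).
Oct has 31 days: +31 → Nov 1, 1902 (129 left).
Nov has 30 days: +30 → Dec 1, 1902 (99 left).
Dec has 31 days: +31 → Jan 1, 1903 (68 left).
Jan has 31 days: +31 → Feb 1, 1903 (37 left).
Feb has 28 days: +28 → Mar 1, 1903 (9 left).
+9 → Mar 10, 1903.

March 10, 1903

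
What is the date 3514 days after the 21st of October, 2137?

June 5, 2147

+365 (one year) → Oct 21, 2138 (3149 left).
+365 (one year) → Oct 21, 2139 (2784 left).
+366 (one year; includes Feb 29, 2140) → Oct 21, 2140 (2418 left).
+365 (one year) → Oct 21, 2141 (2053 left).
+365 (one year) → Oct 21, 2142 (1688 left).
+365 (one year) → Oct 21, 2143 (1323 left).
+366 (one year; includes Feb 29, 2144) → Oct 21, 2144 (957 left).
+365 (one year) → Oct 21, 2145 (592 left).
+365 (one year) → Oct 21, 2146 (227 left).
Oct has 31 days: +11 → Nov 1, 2146 (216 left).
Nov has 30 days: +30 → Dec 1, 2146 (186 left).
Dec has 31 days: +31 → Jan 1, 2147 (155 left).
Jan has 31 days: +31 → Feb 1, 2147 (124 left).
Feb has 28 days: +28 → Mar 1, 2147 (96 left).
Mar has 31 days: +31 → Apr 1, 2147 (65 left).
Apr has 30 days: +30 → May 1, 2147 (35 left).
May has 31 days: +31 → Jun 1, 2147 (4 left).
+4 → Jun 5, 2147.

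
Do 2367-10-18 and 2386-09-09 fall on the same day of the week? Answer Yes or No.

From Oct 18, 2367 to Sep 9, 2386 is 6901 days.
6901 mod 7 = 6, so they are different weekdays.
(Oct 18, 2367 is a Wednesday; Sep 9, 2386 is a Tuesday.)

No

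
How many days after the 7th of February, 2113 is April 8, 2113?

60

Feb 7, 2113 → Mar 7, 2113: 28 days (February has 28).
Mar 7, 2113 → Apr 7, 2113: 31 days (March has 31).
Apr 7, 2113 → Apr 8, 2113: 1 days.
Total: 60 days.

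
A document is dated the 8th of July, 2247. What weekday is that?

Thursday

Doomsday rule: the anchor day for the 2200s is Friday. For year 47: 47÷12 = 3 r 11, and 11÷4 = 2, so 3+11+2 = 16.
Friday + 16 ≡ Sunday — that's 2247's doomsday.
In July the doomsday date is Jul 11.
Jul 8 is 3 days before Jul 11; 3 mod 7 = 3, so Sunday − 3 = Thursday.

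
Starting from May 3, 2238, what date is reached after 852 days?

September 1, 2240

+365 (one year) → May 3, 2239 (487 left).
+366 (one year; includes Feb 29, 2240) → May 3, 2240 (121 left).
May has 31 days: +29 → Jun 1, 2240 (92 left).
Jun has 30 days: +30 → Jul 1, 2240 (62 left).
Jul has 31 days: +31 → Aug 1, 2240 (31 left).
Aug has 31 days: +31 → Sep 1, 2240 (0 left).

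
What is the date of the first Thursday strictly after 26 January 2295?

January 31, 2295

Jan 26, 2295 is a Saturday.
From Saturday to the next Thursday is 5 days.
Jan 26, 2295 + 5 = Jan 31, 2295.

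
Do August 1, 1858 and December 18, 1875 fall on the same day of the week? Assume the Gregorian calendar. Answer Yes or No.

From Aug 1, 1858 to Dec 18, 1875 is 6348 days.
6348 mod 7 = 6, so they are different weekdays.
(Aug 1, 1858 is a Sunday; Dec 18, 1875 is a Saturday.)

No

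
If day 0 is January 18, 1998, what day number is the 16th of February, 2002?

Jan 18, 1998 → Jan 18, 1999: 365 days.
Jan 18, 1999 → Jan 18, 2000: 365 days.
Jan 18, 2000 → Jan 18, 2001: 366 days (Feb 29, 2000 is in that span).
Jan 18, 2001 → Feb 18, 2001: 31 days (January has 31).
Feb 18, 2001 → Mar 18, 2001: 28 days (February has 28).
Mar 18, 2001 → Apr 18, 2001: 31 days (March has 31).
Apr 18, 2001 → May 18, 2001: 30 days (April has 30).
May 18, 2001 → Jun 18, 2001: 31 days (May has 31).
Jun 18, 2001 → Jul 18, 2001: 30 days (June has 30).
Jul 18, 2001 → Aug 18, 2001: 31 days (July has 31).
Aug 18, 2001 → Sep 18, 2001: 31 days (August has 31).
Sep 18, 2001 → Oct 18, 2001: 30 days (September has 30).
Oct 18, 2001 → Nov 18, 2001: 31 days (October has 31).
Nov 18, 2001 → Dec 18, 2001: 30 days (November has 30).
Dec 18, 2001 → Jan 18, 2002: 31 days (December has 31).
Jan 18, 2002 → Feb 16, 2002: 29 days.
Total: 1490 days.

1490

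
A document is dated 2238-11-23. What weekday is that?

Doomsday rule: the anchor day for the 2200s is Friday. For year 38: 38÷12 = 3 r 2, and 2÷4 = 0, so 3+2+0 = 5.
Friday + 5 ≡ Wednesday — that's 2238's doomsday.
In November the doomsday date is Nov 7.
Nov 23 is 16 days after Nov 7; 16 mod 7 = 2, so Wednesday + 2 = Friday.

Friday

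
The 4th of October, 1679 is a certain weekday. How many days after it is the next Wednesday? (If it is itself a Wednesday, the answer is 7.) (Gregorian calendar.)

Oct 4, 1679 is a Wednesday.
From Wednesday to the next Wednesday is 7 days.

7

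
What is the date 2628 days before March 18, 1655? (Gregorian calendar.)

−365 (one year) → Mar 18, 1654 (2263 left).
−365 (one year) → Mar 18, 1653 (1898 left).
−365 (one year) → Mar 18, 1652 (1533 left).
−366 (one year; includes Feb 29, 1652) → Mar 18, 1651 (1167 left).
−365 (one year) → Mar 18, 1650 (802 left).
−365 (one year) → Mar 18, 1649 (437 left).
−365 (one year) → Mar 18, 1648 (72 left).
−18 → Feb 29, 1648 (end of Feb, 29 days; 54 left).
−29 → Jan 31, 1648 (end of Jan, 31 days; 25 left).
−25 → Jan 6, 1648.

January 6, 1648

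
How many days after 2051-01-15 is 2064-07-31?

Jan 15, 2051 → Jan 15, 2052: 365 days.
Jan 15, 2052 → Jan 15, 2053: 366 days (Feb 29, 2052 is in that span).
Jan 15, 2053 → Jan 15, 2054: 365 days.
Jan 15, 2054 → Jan 15, 2055: 365 days.
Jan 15, 2055 → Jan 15, 2056: 365 days.
Jan 15, 2056 → Jan 15, 2057: 366 days (Feb 29, 2056 is in that span).
Jan 15, 2057 → Jan 15, 2058: 365 days.
Jan 15, 2058 → Jan 15, 2059: 365 days.
Jan 15, 2059 → Jan 15, 2060: 365 days.
Jan 15, 2060 → Jan 15, 2061: 366 days (Feb 29, 2060 is in that span).
Jan 15, 2061 → Jan 15, 2062: 365 days.
Jan 15, 2062 → Jan 15, 2063: 365 days.
Jan 15, 2063 → Jan 15, 2064: 365 days.
Jan 15, 2064 → Feb 15, 2064: 31 days (January has 31).
Feb 15, 2064 → Mar 15, 2064: 29 days (February has 29).
Mar 15, 2064 → Apr 15, 2064: 31 days (March has 31).
Apr 15, 2064 → May 15, 2064: 30 days (April has 30).
May 15, 2064 → Jun 15, 2064: 31 days (May has 31).
Jun 15, 2064 → Jul 15, 2064: 30 days (June has 30).
Jul 15, 2064 → Jul 31, 2064: 16 days.
Total: 4946 days.

4946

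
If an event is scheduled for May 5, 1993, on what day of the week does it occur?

Doomsday rule: the anchor day for the 1900s is Wednesday. For year 93: 93÷12 = 7 r 9, and 9÷4 = 2, so 7+9+2 = 18.
Wednesday + 18 ≡ Sunday — that's 1993's doomsday.
In May the doomsday date is May 9.
May 5 is 4 days before May 9; 4 mod 7 = 4, so Sunday − 4 = Wednesday.

Wednesday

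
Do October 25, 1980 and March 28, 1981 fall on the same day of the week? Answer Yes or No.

From Oct 25, 1980 to Mar 28, 1981 is 154 days.
154 mod 7 = 0, so they are the same weekday.
(Oct 25, 1980 is a Saturday; Mar 28, 1981 is a Saturday.)

Yes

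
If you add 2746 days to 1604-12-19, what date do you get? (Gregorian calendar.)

+365 (one year) → Dec 19, 1605 (2381 left).
+365 (one year) → Dec 19, 1606 (2016 left).
+365 (one year) → Dec 19, 1607 (1651 left).
+366 (one year; includes Feb 29, 1608) → Dec 19, 1608 (1285 left).
+365 (one year) → Dec 19, 1609 (920 left).
+365 (one year) → Dec 19, 1610 (555 left).
+365 (one year) → Dec 19, 1611 (190 left).
Dec has 31 days: +13 → Jan 1, 1612 (177 left).
Jan has 31 days: +31 → Feb 1, 1612 (146 left).
Feb has 29 days: +29 → Mar 1, 1612 (117 left).
Mar has 31 days: +31 → Apr 1, 1612 (86 left).
Apr has 30 days: +30 → May 1, 1612 (56 left).
May has 31 days: +31 → Jun 1, 1612 (25 left).
+25 → Jun 26, 1612.

June 26, 1612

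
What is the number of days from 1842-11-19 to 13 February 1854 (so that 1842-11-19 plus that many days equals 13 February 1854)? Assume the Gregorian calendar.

4104

Nov 19, 1842 → Nov 19, 1843: 365 days.
Nov 19, 1843 → Nov 19, 1844: 366 days (Feb 29, 1844 is in that span).
Nov 19, 1844 → Nov 19, 1845: 365 days.
Nov 19, 1845 → Nov 19, 1846: 365 days.
Nov 19, 1846 → Nov 19, 1847: 365 days.
Nov 19, 1847 → Nov 19, 1848: 366 days (Feb 29, 1848 is in that span).
Nov 19, 1848 → Nov 19, 1849: 365 days.
Nov 19, 1849 → Nov 19, 1850: 365 days.
Nov 19, 1850 → Nov 19, 1851: 365 days.
Nov 19, 1851 → Nov 19, 1852: 366 days (Feb 29, 1852 is in that span).
Nov 19, 1852 → Nov 19, 1853: 365 days.
Nov 19, 1853 → Dec 19, 1853: 30 days (November has 30).
Dec 19, 1853 → Jan 19, 1854: 31 days (December has 31).
Jan 19, 1854 → Feb 13, 1854: 25 days.
Total: 4104 days.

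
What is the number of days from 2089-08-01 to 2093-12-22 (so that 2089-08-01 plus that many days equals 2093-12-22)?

1604

Aug 1, 2089 → Aug 1, 2090: 365 days.
Aug 1, 2090 → Aug 1, 2091: 365 days.
Aug 1, 2091 → Aug 1, 2092: 366 days (Feb 29, 2092 is in that span).
Aug 1, 2092 → Aug 1, 2093: 365 days.
Aug 1, 2093 → Sep 1, 2093: 31 days (August has 31).
Sep 1, 2093 → Oct 1, 2093: 30 days (September has 30).
Oct 1, 2093 → Nov 1, 2093: 31 days (October has 31).
Nov 1, 2093 → Dec 1, 2093: 30 days (November has 30).
Dec 1, 2093 → Dec 22, 2093: 21 days.
Total: 1604 days.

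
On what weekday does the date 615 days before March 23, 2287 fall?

Thursday

First find the weekday of Mar 23, 2287. Doomsday rule: the anchor day for the 2200s is Friday. For year 87: 87÷12 = 7 r 3, and 3÷4 = 0, so 7+3+0 = 10.
Friday + 10 ≡ Monday — that's 2287's doomsday.
In March the doomsday date is Mar 14.
Mar 23 is 9 days after Mar 14; 9 mod 7 = 2, so Monday + 2 = Wednesday.
615 mod 7 = 6, so 615 days before a Wednesday is Wednesday − 6 = Thursday.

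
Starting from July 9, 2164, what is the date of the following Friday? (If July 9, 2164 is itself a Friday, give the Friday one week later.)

July 13, 2164

Jul 9, 2164 is a Monday.
From Monday to the next Friday is 4 days.
Jul 9, 2164 + 4 = Jul 13, 2164.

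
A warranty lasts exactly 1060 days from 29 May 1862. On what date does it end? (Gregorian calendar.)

+365 (one year) → May 29, 1863 (695 left).
+366 (one year; includes Feb 29, 1864) → May 29, 1864 (329 left).
May has 31 days: +3 → Jun 1, 1864 (326 left).
Jun has 30 days: +30 → Jul 1, 1864 (296 left).
Jul has 31 days: +31 → Aug 1, 1864 (265 left).
Aug has 31 days: +31 → Sep 1, 1864 (234 left).
Sep has 30 days: +30 → Oct 1, 1864 (204 left).
Oct has 31 days: +31 → Nov 1, 1864 (173 left).
Nov has 30 days: +30 → Dec 1, 1864 (143 left).
Dec has 31 days: +31 → Jan 1, 1865 (112 left).
Jan has 31 days: +31 → Feb 1, 1865 (81 left).
Feb has 28 days: +28 → Mar 1, 1865 (53 left).
Mar has 31 days: +31 → Apr 1, 1865 (22 left).
+22 → Apr 23, 1865.

April 23, 1865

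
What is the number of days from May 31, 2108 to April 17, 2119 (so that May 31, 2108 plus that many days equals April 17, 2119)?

May 31, 2108 → May 31, 2109: 365 days.
May 31, 2109 → May 31, 2110: 365 days.
May 31, 2110 → May 31, 2111: 365 days.
May 31, 2111 → May 31, 2112: 366 days (Feb 29, 2112 is in that span).
May 31, 2112 → May 31, 2113: 365 days.
May 31, 2113 → May 31, 2114: 365 days.
May 31, 2114 → May 31, 2115: 365 days.
May 31, 2115 → May 31, 2116: 366 days (Feb 29, 2116 is in that span).
May 31, 2116 → May 31, 2117: 365 days.
May 31, 2117 → May 31, 2118: 365 days.
May 31, 2118 → Jun 30, 2118: 30 days (May has 31).
Jun 30, 2118 → Jul 30, 2118: 30 days (June has 30).
Jul 30, 2118 → Aug 30, 2118: 31 days (July has 31).
Aug 30, 2118 → Sep 30, 2118: 31 days (August has 31).
Sep 30, 2118 → Oct 30, 2118: 30 days (September has 30).
Oct 30, 2118 → Nov 30, 2118: 31 days (October has 31).
Nov 30, 2118 → Dec 30, 2118: 30 days (November has 30).
Dec 30, 2118 → Jan 30, 2119: 31 days (December has 31).
Jan 30, 2119 → Feb 28, 2119: 29 days (January has 31).
Feb 28, 2119 → Mar 28, 2119: 28 days (February has 28).
Mar 28, 2119 → Apr 17, 2119: 20 days.
Total: 3973 days.

3973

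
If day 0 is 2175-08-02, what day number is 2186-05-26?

Aug 2, 2175 → Aug 2, 2176: 366 days (Feb 29, 2176 is in that span).
Aug 2, 2176 → Aug 2, 2177: 365 days.
Aug 2, 2177 → Aug 2, 2178: 365 days.
Aug 2, 2178 → Aug 2, 2179: 365 days.
Aug 2, 2179 → Aug 2, 2180: 366 days (Feb 29, 2180 is in that span).
Aug 2, 2180 → Aug 2, 2181: 365 days.
Aug 2, 2181 → Aug 2, 2182: 365 days.
Aug 2, 2182 → Aug 2, 2183: 365 days.
Aug 2, 2183 → Aug 2, 2184: 366 days (Feb 29, 2184 is in that span).
Aug 2, 2184 → Aug 2, 2185: 365 days.
Aug 2, 2185 → Sep 2, 2185: 31 days (August has 31).
Sep 2, 2185 → Oct 2, 2185: 30 days (September has 30).
Oct 2, 2185 → Nov 2, 2185: 31 days (October has 31).
Nov 2, 2185 → Dec 2, 2185: 30 days (November has 30).
Dec 2, 2185 → Jan 2, 2186: 31 days (December has 31).
Jan 2, 2186 → Feb 2, 2186: 31 days (January has 31).
Feb 2, 2186 → Mar 2, 2186: 28 days (February has 28).
Mar 2, 2186 → Apr 2, 2186: 31 days (March has 31).
Apr 2, 2186 → May 2, 2186: 30 days (April has 30).
May 2, 2186 → May 26, 2186: 24 days.
Total: 3950 days.

3950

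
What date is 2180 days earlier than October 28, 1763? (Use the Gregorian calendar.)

November 8, 1757

−365 (one year) → Oct 28, 1762 (1815 left).
−365 (one year) → Oct 28, 1761 (1450 left).
−365 (one year) → Oct 28, 1760 (1085 left).
−366 (one year; includes Feb 29, 1760) → Oct 28, 1759 (719 left).
−365 (one year) → Oct 28, 1758 (354 left).
−28 → Sep 30, 1758 (end of Sep, 30 days; 326 left).
−30 → Aug 31, 1758 (end of Aug, 31 days; 296 left).
−31 → Jul 31, 1758 (end of Jul, 31 days; 265 left).
−31 → Jun 30, 1758 (end of Jun, 30 days; 234 left).
−30 → May 31, 1758 (end of May, 31 days; 204 left).
−31 → Apr 30, 1758 (end of Apr, 30 days; 173 left).
−30 → Mar 31, 1758 (end of Mar, 31 days; 143 left).
−31 → Feb 28, 1758 (end of Feb, 28 days; 112 left).
−28 → Jan 31, 1758 (end of Jan, 31 days; 84 left).
−31 → Dec 31, 1757 (end of Dec, 31 days; 53 left).
−31 → Nov 30, 1757 (end of Nov, 30 days; 22 left).
−22 → Nov 8, 1757.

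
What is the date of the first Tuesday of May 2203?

May 3, 2203

May 1, 2203 is a Sunday.
The first Tuesday is therefore May 3 (2 days later).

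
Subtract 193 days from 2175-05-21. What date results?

November 9, 2174

−21 → Apr 30, 2175 (end of Apr, 30 days; 172 left).
−30 → Mar 31, 2175 (end of Mar, 31 days; 142 left).
−31 → Feb 28, 2175 (end of Feb, 28 days; 111 left).
−28 → Jan 31, 2175 (end of Jan, 31 days; 83 left).
−31 → Dec 31, 2174 (end of Dec, 31 days; 52 left).
−31 → Nov 30, 2174 (end of Nov, 30 days; 21 left).
−21 → Nov 9, 2174.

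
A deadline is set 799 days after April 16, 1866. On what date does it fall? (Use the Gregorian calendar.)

+365 (one year) → Apr 16, 1867 (434 left).
+366 (one year; includes Feb 29, 1868) → Apr 16, 1868 (68 left).
Apr has 30 days: +15 → May 1, 1868 (53 left).
May has 31 days: +31 → Jun 1, 1868 (22 left).
+22 → Jun 23, 1868.

June 23, 1868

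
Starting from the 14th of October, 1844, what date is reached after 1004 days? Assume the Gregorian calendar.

+365 (one year) → Oct 14, 1845 (639 left).
+365 (one year) → Oct 14, 1846 (274 left).
Oct has 31 days: +18 → Nov 1, 1846 (256 left).
Nov has 30 days: +30 → Dec 1, 1846 (226 left).
Dec has 31 days: +31 → Jan 1, 1847 (195 left).
Jan has 31 days: +31 → Feb 1, 1847 (164 left).
Feb has 28 days: +28 → Mar 1, 1847 (136 left).
Mar has 31 days: +31 → Apr 1, 1847 (105 left).
Apr has 30 days: +30 → May 1, 1847 (75 left).
May has 31 days: +31 → Jun 1, 1847 (44 left).
Jun has 30 days: +30 → Jul 1, 1847 (14 left).
+14 → Jul 15, 1847.

July 15, 1847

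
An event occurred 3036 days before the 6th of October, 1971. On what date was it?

−365 (one year) → Oct 6, 1970 (2671 left).
−365 (one year) → Oct 6, 1969 (2306 left).
−365 (one year) → Oct 6, 1968 (1941 left).
−366 (one year; includes Feb 29, 1968) → Oct 6, 1967 (1575 left).
−365 (one year) → Oct 6, 1966 (1210 left).
−365 (one year) → Oct 6, 1965 (845 left).
−365 (one year) → Oct 6, 1964 (480 left).
−366 (one year; includes Feb 29, 1964) → Oct 6, 1963 (114 left).
−6 → Sep 30, 1963 (end of Sep, 30 days; 108 left).
−30 → Aug 31, 1963 (end of Aug, 31 days; 78 left).
−31 → Jul 31, 1963 (end of Jul, 31 days; 47 left).
−31 → Jun 30, 1963 (end of Jun, 30 days; 16 left).
−16 → Jun 14, 1963.

June 14, 1963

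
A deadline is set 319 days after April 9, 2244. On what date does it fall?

February 22, 2245

Apr has 30 days: +22 → May 1, 2244 (297 left).
May has 31 days: +31 → Jun 1, 2244 (266 left).
Jun has 30 days: +30 → Jul 1, 2244 (236 left).
Jul has 31 days: +31 → Aug 1, 2244 (205 left).
Aug has 31 days: +31 → Sep 1, 2244 (174 left).
Sep has 30 days: +30 → Oct 1, 2244 (144 left).
Oct has 31 days: +31 → Nov 1, 2244 (113 left).
Nov has 30 days: +30 → Dec 1, 2244 (83 left).
Dec has 31 days: +31 → Jan 1, 2245 (52 left).
Jan has 31 days: +31 → Feb 1, 2245 (21 left).
+21 → Feb 22, 2245.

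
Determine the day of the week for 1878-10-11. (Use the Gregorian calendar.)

Friday

Doomsday rule: the anchor day for the 1800s is Friday. For year 78: 78÷12 = 6 r 6, and 6÷4 = 1, so 6+6+1 = 13.
Friday + 13 ≡ Thursday — that's 1878's doomsday.
In October the doomsday date is Oct 10.
Oct 11 is 1 day after Oct 10; 1 mod 7 = 1, so Thursday + 1 = Friday.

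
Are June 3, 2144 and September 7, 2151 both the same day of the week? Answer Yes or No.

From Jun 3, 2144 to Sep 7, 2151 is 2652 days.
2652 mod 7 = 6, so they are different weekdays.
(Jun 3, 2144 is a Wednesday; Sep 7, 2151 is a Tuesday.)

No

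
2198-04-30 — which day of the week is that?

Doomsday rule: the anchor day for the 2100s is Sunday. For year 98: 98÷12 = 8 r 2, and 2÷4 = 0, so 8+2+0 = 10.
Sunday + 10 ≡ Wednesday — that's 2198's doomsday.
In April the doomsday date is Apr 4.
Apr 30 is 26 days after Apr 4; 26 mod 7 = 5, so Wednesday + 5 = Monday.

Monday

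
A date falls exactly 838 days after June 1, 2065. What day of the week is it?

Saturday

Jun 1, 2065 is a Monday.
838 mod 7 = 5, so 838 days after a Monday is Monday + 5 = Saturday.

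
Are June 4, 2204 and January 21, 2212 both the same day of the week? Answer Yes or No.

No

From Jun 4, 2204 to Jan 21, 2212 is 2787 days.
2787 mod 7 = 1, so they are different weekdays.
(Jun 4, 2204 is a Monday; Jan 21, 2212 is a Tuesday.)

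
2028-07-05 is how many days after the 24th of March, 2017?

Mar 24, 2017 → Mar 24, 2018: 365 days.
Mar 24, 2018 → Mar 24, 2019: 365 days.
Mar 24, 2019 → Mar 24, 2020: 366 days (Feb 29, 2020 is in that span).
Mar 24, 2020 → Mar 24, 2021: 365 days.
Mar 24, 2021 → Mar 24, 2022: 365 days.
Mar 24, 2022 → Mar 24, 2023: 365 days.
Mar 24, 2023 → Mar 24, 2024: 366 days (Feb 29, 2024 is in that span).
Mar 24, 2024 → Mar 24, 2025: 365 days.
Mar 24, 2025 → Mar 24, 2026: 365 days.
Mar 24, 2026 → Mar 24, 2027: 365 days.
Mar 24, 2027 → Mar 24, 2028: 366 days (Feb 29, 2028 is in that span).
Mar 24, 2028 → Apr 24, 2028: 31 days (March has 31).
Apr 24, 2028 → May 24, 2028: 30 days (April has 30).
May 24, 2028 → Jun 24, 2028: 31 days (May has 31).
Jun 24, 2028 → Jul 5, 2028: 11 days.
Total: 4121 days.

4121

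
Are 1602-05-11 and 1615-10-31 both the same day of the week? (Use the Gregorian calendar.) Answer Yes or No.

Yes

From May 11, 1602 to Oct 31, 1615 is 4921 days.
4921 mod 7 = 0, so they are the same weekday.
(May 11, 1602 is a Saturday; Oct 31, 1615 is a Saturday.)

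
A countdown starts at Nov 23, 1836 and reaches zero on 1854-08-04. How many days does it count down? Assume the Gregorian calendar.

6463

Nov 23, 1836 → Nov 23, 1837: 365 days.
Nov 23, 1837 → Nov 23, 1838: 365 days.
Nov 23, 1838 → Nov 23, 1839: 365 days.
Nov 23, 1839 → Nov 23, 1840: 366 days (Feb 29, 1840 is in that span).
Nov 23, 1840 → Nov 23, 1841: 365 days.
Nov 23, 1841 → Nov 23, 1842: 365 days.
Nov 23, 1842 → Nov 23, 1843: 365 days.
Nov 23, 1843 → Nov 23, 1844: 366 days (Feb 29, 1844 is in that span).
Nov 23, 1844 → Nov 23, 1845: 365 days.
Nov 23, 1845 → Nov 23, 1846: 365 days.
Nov 23, 1846 → Nov 23, 1847: 365 days.
Nov 23, 1847 → Nov 23, 1848: 366 days (Feb 29, 1848 is in that span).
Nov 23, 1848 → Nov 23, 1849: 365 days.
Nov 23, 1849 → Nov 23, 1850: 365 days.
Nov 23, 1850 → Nov 23, 1851: 365 days.
Nov 23, 1851 → Nov 23, 1852: 366 days (Feb 29, 1852 is in that span).
Nov 23, 1852 → Nov 23, 1853: 365 days.
Nov 23, 1853 → Dec 23, 1853: 30 days (November has 30).
Dec 23, 1853 → Jan 23, 1854: 31 days (December has 31).
Jan 23, 1854 → Feb 23, 1854: 31 days (January has 31).
Feb 23, 1854 → Mar 23, 1854: 28 days (February has 28).
Mar 23, 1854 → Apr 23, 1854: 31 days (March has 31).
Apr 23, 1854 → May 23, 1854: 30 days (April has 30).
May 23, 1854 → Jun 23, 1854: 31 days (May has 31).
Jun 23, 1854 → Jul 23, 1854: 30 days (June has 30).
Jul 23, 1854 → Aug 4, 1854: 12 days.
Total: 6463 days.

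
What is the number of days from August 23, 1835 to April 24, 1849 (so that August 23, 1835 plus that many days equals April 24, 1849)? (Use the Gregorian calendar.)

Aug 23, 1835 → Aug 23, 1836: 366 days (Feb 29, 1836 is in that span).
Aug 23, 1836 → Aug 23, 1837: 365 days.
Aug 23, 1837 → Aug 23, 1838: 365 days.
Aug 23, 1838 → Aug 23, 1839: 365 days.
Aug 23, 1839 → Aug 23, 1840: 366 days (Feb 29, 1840 is in that span).
Aug 23, 1840 → Aug 23, 1841: 365 days.
Aug 23, 1841 → Aug 23, 1842: 365 days.
Aug 23, 1842 → Aug 23, 1843: 365 days.
Aug 23, 1843 → Aug 23, 1844: 366 days (Feb 29, 1844 is in that span).
Aug 23, 1844 → Aug 23, 1845: 365 days.
Aug 23, 1845 → Aug 23, 1846: 365 days.
Aug 23, 1846 → Aug 23, 1847: 365 days.
Aug 23, 1847 → Aug 23, 1848: 366 days (Feb 29, 1848 is in that span).
Aug 23, 1848 → Sep 23, 1848: 31 days (August has 31).
Sep 23, 1848 → Oct 23, 1848: 30 days (September has 30).
Oct 23, 1848 → Nov 23, 1848: 31 days (October has 31).
Nov 23, 1848 → Dec 23, 1848: 30 days (November has 30).
Dec 23, 1848 → Jan 23, 1849: 31 days (December has 31).
Jan 23, 1849 → Feb 23, 1849: 31 days (January has 31).
Feb 23, 1849 → Mar 23, 1849: 28 days (February has 28).
Mar 23, 1849 → Apr 23, 1849: 31 days (March has 31).
Apr 23, 1849 → Apr 24, 1849: 1 days.
Total: 4993 days.

4993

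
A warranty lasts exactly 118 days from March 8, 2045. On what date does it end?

Mar has 31 days: +24 → Apr 1, 2045 (94 left).
Apr has 30 days: +30 → May 1, 2045 (64 left).
May has 31 days: +31 → Jun 1, 2045 (33 left).
Jun has 30 days: +30 → Jul 1, 2045 (3 left).
+3 → Jul 4, 2045.

July 4, 2045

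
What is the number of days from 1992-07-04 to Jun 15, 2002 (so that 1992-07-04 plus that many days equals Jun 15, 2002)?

Jul 4, 1992 → Jul 4, 1993: 365 days.
Jul 4, 1993 → Jul 4, 1994: 365 days.
Jul 4, 1994 → Jul 4, 1995: 365 days.
Jul 4, 1995 → Jul 4, 1996: 366 days (Feb 29, 1996 is in that span).
Jul 4, 1996 → Jul 4, 1997: 365 days.
Jul 4, 1997 → Jul 4, 1998: 365 days.
Jul 4, 1998 → Jul 4, 1999: 365 days.
Jul 4, 1999 → Jul 4, 2000: 366 days (Feb 29, 2000 is in that span).
Jul 4, 2000 → Jul 4, 2001: 365 days.
Jul 4, 2001 → Aug 4, 2001: 31 days (July has 31).
Aug 4, 2001 → Sep 4, 2001: 31 days (August has 31).
Sep 4, 2001 → Oct 4, 2001: 30 days (September has 30).
Oct 4, 2001 → Nov 4, 2001: 31 days (October has 31).
Nov 4, 2001 → Dec 4, 2001: 30 days (November has 30).
Dec 4, 2001 → Jan 4, 2002: 31 days (December has 31).
Jan 4, 2002 → Feb 4, 2002: 31 days (January has 31).
Feb 4, 2002 → Mar 4, 2002: 28 days (February has 28).
Mar 4, 2002 → Apr 4, 2002: 31 days (March has 31).
Apr 4, 2002 → May 4, 2002: 30 days (April has 30).
May 4, 2002 → Jun 4, 2002: 31 days (May has 31).
Jun 4, 2002 → Jun 15, 2002: 11 days.
Total: 3633 days.

3633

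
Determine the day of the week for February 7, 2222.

Thursday

Doomsday rule: the anchor day for the 2200s is Friday. For year 22: 22÷12 = 1 r 10, and 10÷4 = 2, so 1+10+2 = 13.
Friday + 13 ≡ Thursday — that's 2222's doomsday.
In February the doomsday date is Feb 28 (2222 is not a leap year).
Feb 7 is 21 days before Feb 28; 21 mod 7 = 0, so Thursday − 0 = Thursday.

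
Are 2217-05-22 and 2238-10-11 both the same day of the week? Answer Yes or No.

From May 22, 2217 to Oct 11, 2238 is 7812 days.
7812 mod 7 = 0, so they are the same weekday.
(May 22, 2217 is a Thursday; Oct 11, 2238 is a Thursday.)

Yes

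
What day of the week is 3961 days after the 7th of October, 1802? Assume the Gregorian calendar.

Wednesday

Oct 7, 1802 is a Thursday.
3961 mod 7 = 6, so 3961 days after a Thursday is Thursday + 6 = Wednesday.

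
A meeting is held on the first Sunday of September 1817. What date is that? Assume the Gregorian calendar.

September 7, 1817

September 1, 1817 is a Monday.
The first Sunday is therefore September 7 (6 days later).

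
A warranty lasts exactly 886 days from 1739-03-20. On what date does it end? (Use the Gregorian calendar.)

+366 (one year; includes Feb 29, 1740) → Mar 20, 1740 (520 left).
+365 (one year) → Mar 20, 1741 (155 left).
Mar has 31 days: +12 → Apr 1, 1741 (143 left).
Apr has 30 days: +30 → May 1, 1741 (113 left).
May has 31 days: +31 → Jun 1, 1741 (82 left).
Jun has 30 days: +30 → Jul 1, 1741 (52 left).
Jul has 31 days: +31 → Aug 1, 1741 (21 left).
+21 → Aug 22, 1741.

August 22, 1741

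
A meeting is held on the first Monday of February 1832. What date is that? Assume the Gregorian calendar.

February 6, 1832

February 1, 1832 is a Wednesday.
The first Monday is therefore February 6 (5 days later).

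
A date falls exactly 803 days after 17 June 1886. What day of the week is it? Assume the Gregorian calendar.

First find the weekday of Jun 17, 1886. Doomsday rule: the anchor day for the 1800s is Friday. For year 86: 86÷12 = 7 r 2, and 2÷4 = 0, so 7+2+0 = 9.
Friday + 9 ≡ Sunday — that's 1886's doomsday.
In June the doomsday date is Jun 6.
Jun 17 is 11 days after Jun 6; 11 mod 7 = 4, so Sunday + 4 = Thursday.
803 mod 7 = 5, so 803 days after a Thursday is Thursday + 5 = Tuesday.

Tuesday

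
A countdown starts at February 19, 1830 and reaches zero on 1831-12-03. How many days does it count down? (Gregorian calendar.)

652

Feb 19, 1830 → Feb 19, 1831: 365 days.
Feb 19, 1831 → Mar 19, 1831: 28 days (February has 28).
Mar 19, 1831 → Apr 19, 1831: 31 days (March has 31).
Apr 19, 1831 → May 19, 1831: 30 days (April has 30).
May 19, 1831 → Jun 19, 1831: 31 days (May has 31).
Jun 19, 1831 → Jul 19, 1831: 30 days (June has 30).
Jul 19, 1831 → Aug 19, 1831: 31 days (July has 31).
Aug 19, 1831 → Sep 19, 1831: 31 days (August has 31).
Sep 19, 1831 → Oct 19, 1831: 30 days (September has 30).
Oct 19, 1831 → Nov 19, 1831: 31 days (October has 31).
Nov 19, 1831 → Dec 3, 1831: 14 days.
Total: 652 days.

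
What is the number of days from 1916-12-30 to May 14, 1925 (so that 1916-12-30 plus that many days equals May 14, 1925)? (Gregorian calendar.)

3057

Dec 30, 1916 → Dec 30, 1917: 365 days.
Dec 30, 1917 → Dec 30, 1918: 365 days.
Dec 30, 1918 → Dec 30, 1919: 365 days.
Dec 30, 1919 → Dec 30, 1920: 366 days (Feb 29, 1920 is in that span).
Dec 30, 1920 → Dec 30, 1921: 365 days.
Dec 30, 1921 → Dec 30, 1922: 365 days.
Dec 30, 1922 → Dec 30, 1923: 365 days.
Dec 30, 1923 → Dec 30, 1924: 366 days (Feb 29, 1924 is in that span).
Dec 30, 1924 → Jan 30, 1925: 31 days (December has 31).
Jan 30, 1925 → Feb 28, 1925: 29 days (January has 31).
Feb 28, 1925 → Mar 28, 1925: 28 days (February has 28).
Mar 28, 1925 → Apr 28, 1925: 31 days (March has 31).
Apr 28, 1925 → May 14, 1925: 16 days.
Total: 3057 days.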